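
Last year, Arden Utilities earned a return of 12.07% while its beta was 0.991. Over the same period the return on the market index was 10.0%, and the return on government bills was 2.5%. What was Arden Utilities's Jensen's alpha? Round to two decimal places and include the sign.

Market excess return = 10.0% − 2.5% = 7.50%
CAPM benchmark = R_f + β(R_m − R_f) = 2.5% + 0.991 × 7.5% = 9.9325%
α = actual − benchmark = 12.07% − 9.9325% = +2.14%

+2.14%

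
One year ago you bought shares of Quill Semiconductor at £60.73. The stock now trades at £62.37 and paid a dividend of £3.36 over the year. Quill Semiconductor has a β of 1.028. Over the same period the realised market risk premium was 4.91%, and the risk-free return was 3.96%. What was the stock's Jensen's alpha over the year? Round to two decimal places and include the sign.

-0.77%

Realised HPR = (P1 + D1 − P0) / P0 = (62.37 + 3.36 − 60.73) / 60.73 = 5.00 / 60.73 = 8.2332%
CAPM required = R_f + β·MRP = 3.96% + 1.028 × 4.91% = 9.00748%
α = realised − required = 8.2332% − 9.00748% = -0.77%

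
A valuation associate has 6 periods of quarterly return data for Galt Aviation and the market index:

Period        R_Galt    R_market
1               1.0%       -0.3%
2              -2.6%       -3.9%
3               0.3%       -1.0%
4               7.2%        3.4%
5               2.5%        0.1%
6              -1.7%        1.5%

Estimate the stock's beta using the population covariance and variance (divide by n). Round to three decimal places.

Mean R_i = (1.0 − 2.6 + 0.3 + 7.2 + 2.5 − 1.7) / 6 = 1.1167%
Mean R_m = (-0.3 − 3.9 − 1.0 + 3.4 + 0.1 + 1.5) / 6 = -0.0333%
Σ(R_i − R̄_i)(R_m − R̄_m) = 31.9433  ⇒  Cov = 31.9433 / 6 = 5.3239
Σ(R_m − R̄_m)² = 30.1133  ⇒  Var(R_m) = 30.1133 / 6 = 5.0189
β = Cov / Var(R_m) = 5.3239 / 5.0189 = 1.0608

1.061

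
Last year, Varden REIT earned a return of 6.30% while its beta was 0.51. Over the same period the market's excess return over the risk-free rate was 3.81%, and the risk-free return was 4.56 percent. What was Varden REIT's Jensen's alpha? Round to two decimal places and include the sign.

CAPM benchmark = R_f + β(R_m − R_f) = 4.56% + 0.51 × 3.81% = 6.5031%
α = actual − benchmark = 6.30% − 6.5031% = -0.20%

-0.20%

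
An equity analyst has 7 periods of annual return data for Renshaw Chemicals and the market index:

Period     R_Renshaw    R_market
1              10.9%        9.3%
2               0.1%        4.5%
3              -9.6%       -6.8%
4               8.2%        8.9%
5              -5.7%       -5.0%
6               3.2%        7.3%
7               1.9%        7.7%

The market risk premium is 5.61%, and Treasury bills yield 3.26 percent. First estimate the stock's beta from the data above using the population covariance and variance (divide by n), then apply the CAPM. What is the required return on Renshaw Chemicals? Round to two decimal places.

8.86%

Mean R_i = (10.9 + 0.1 − 9.6 + 8.2 − 5.7 + 3.2 + 1.9) / 7 = 1.2857%
Mean R_m = (9.3 + 4.5 − 6.8 + 8.9 − 5.0 + 7.3 + 7.7) / 7 = 3.7000%
Σ(R_i − R̄_i)(R_m − R̄_m) = 273.2700  ⇒  Cov = 273.2700 / 7 = 39.0386
Σ(R_m − R̄_m)² = 273.9400  ⇒  Var(R_m) = 273.9400 / 7 = 39.1343
β = Cov / Var(R_m) = 39.0386 / 39.1343 = 0.9976
E(R) = R_f + β × MRP = 3.26% + 0.9976 × 5.61% = 8.86%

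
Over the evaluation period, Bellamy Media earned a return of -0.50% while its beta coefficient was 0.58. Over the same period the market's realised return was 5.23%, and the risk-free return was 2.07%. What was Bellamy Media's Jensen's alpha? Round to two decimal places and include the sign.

-4.40%

Market excess return = 5.23% − 2.07% = 3.16%
CAPM benchmark = R_f + β(R_m − R_f) = 2.07% + 0.58 × 3.16% = 3.9028%
α = actual − benchmark = -0.50% − 3.9028% = -4.40%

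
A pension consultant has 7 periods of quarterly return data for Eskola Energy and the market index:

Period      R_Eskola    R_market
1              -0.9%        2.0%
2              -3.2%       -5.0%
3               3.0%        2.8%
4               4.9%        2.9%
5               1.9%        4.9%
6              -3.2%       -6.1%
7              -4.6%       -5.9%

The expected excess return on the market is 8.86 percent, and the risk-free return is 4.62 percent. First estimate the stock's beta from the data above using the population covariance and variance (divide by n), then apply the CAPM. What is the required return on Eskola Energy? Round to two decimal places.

Mean R_i = (-0.9 − 3.2 + 3.0 + 4.9 + 1.9 − 3.2 − 4.6) / 7 = -0.3000%
Mean R_m = (2.0 − 5.0 + 2.8 + 2.9 + 4.9 − 6.1 − 5.9) / 7 = -0.6286%
Σ(R_i − R̄_i)(R_m − R̄_m) = 91.4600  ⇒  Cov = 91.4600 / 7 = 13.0657
Σ(R_m − R̄_m)² = 138.5143  ⇒  Var(R_m) = 138.5143 / 7 = 19.7878
β = Cov / Var(R_m) = 13.0657 / 19.7878 = 0.6603
E(R) = R_f + β × MRP = 4.62% + 0.6603 × 8.86% = 10.47%

10.47%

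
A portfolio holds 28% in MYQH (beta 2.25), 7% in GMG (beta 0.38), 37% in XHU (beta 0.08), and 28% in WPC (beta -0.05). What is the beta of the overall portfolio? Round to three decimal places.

0.672

β_P = Σ w_i β_i = 0.28×2.25 + 0.07×0.38 + 0.37×0.08 + 0.28×-0.05 = 0.6722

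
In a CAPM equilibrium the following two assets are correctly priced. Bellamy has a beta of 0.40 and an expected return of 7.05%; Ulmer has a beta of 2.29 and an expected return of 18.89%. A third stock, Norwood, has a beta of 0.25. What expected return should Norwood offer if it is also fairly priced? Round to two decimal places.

6.11%

MRP (SML slope) = (18.89% − 7.05%) / (2.29 − 0.40) = 11.84% / 1.89 = 6.2646%
R_f (intercept) = 7.05% − 0.40 × 6.2646% = 4.5442%
E(R_Norwood) = R_f + β × MRP = 4.5442% + 0.25 × 6.2646% = 6.11%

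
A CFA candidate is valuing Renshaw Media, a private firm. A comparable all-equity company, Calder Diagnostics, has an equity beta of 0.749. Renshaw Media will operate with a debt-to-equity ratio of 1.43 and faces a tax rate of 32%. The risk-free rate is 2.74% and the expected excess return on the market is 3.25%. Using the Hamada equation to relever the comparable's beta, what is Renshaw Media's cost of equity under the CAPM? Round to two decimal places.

7.54%

β_L = β_U × [1 + (1 − t)(D/E)] = 0.749 × [1 + (1 − 0.32) × 1.43]
    = 0.749 × [1 + 0.68 × 1.43] = 0.749 × 1.9724 = 1.4773
E(R) = R_f + β_L × MRP = 2.74% + 1.4773 × 3.25% = 7.54%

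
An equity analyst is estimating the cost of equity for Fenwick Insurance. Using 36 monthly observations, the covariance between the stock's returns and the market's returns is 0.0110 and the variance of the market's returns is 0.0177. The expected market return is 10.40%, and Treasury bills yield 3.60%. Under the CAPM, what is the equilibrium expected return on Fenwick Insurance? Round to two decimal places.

7.83%

β = Cov(R_i, R_m) / Var(R_m) = 0.0110 / 0.0177 = 0.6215
MRP = 10.40% − 3.60% = 6.80%
E(R) = R_f + β × MRP = 3.60% + 0.6215 × 6.80% = 7.83%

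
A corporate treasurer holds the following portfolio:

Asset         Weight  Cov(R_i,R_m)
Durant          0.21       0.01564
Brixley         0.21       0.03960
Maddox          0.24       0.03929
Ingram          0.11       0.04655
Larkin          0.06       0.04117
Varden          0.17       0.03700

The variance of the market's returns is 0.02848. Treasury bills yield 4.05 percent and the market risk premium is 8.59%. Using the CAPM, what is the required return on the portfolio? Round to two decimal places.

β_Durant = 0.01564 / 0.02848 = 0.5492
β_Brixley = 0.03960 / 0.02848 = 1.3904
β_Maddox = 0.03929 / 0.02848 = 1.3796
β_Ingram = 0.04655 / 0.02848 = 1.6345
β_Larkin = 0.04117 / 0.02848 = 1.4456
β_Varden = 0.03700 / 0.02848 = 1.2992
β_P = Σ w_i β_i = 0.21×0.5492 + 0.21×1.3904 + 0.24×1.3796 + 0.11×1.6345 + 0.06×1.4456 + 0.17×1.2992 = 1.2258
E(R_P) = R_f + β_P × MRP = 4.05% + 1.2258 × 8.59% = 14.58%

14.58%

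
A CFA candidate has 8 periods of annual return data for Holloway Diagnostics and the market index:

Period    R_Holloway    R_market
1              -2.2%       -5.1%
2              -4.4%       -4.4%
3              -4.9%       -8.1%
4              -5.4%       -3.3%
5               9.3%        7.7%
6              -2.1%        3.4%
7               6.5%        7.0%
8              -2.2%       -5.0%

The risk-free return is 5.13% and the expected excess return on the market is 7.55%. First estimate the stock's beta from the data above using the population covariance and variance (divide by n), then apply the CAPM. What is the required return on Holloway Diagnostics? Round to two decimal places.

11.07%

Mean R_i = (-2.2 − 4.4 − 4.9 − 5.4 + 9.3 − 2.1 + 6.5 − 2.2) / 8 = -0.6750%
Mean R_m = (-5.1 − 4.4 − 8.1 − 3.3 + 7.7 + 3.4 + 7.0 − 5.0) / 8 = -0.9750%
Σ(R_i − R̄_i)(R_m − R̄_m) = 203.7950  ⇒  Cov = 203.7950 / 8 = 25.4744
Σ(R_m − R̄_m)² = 259.1150  ⇒  Var(R_m) = 259.1150 / 8 = 32.3894
β = Cov / Var(R_m) = 25.4744 / 32.3894 = 0.7865
E(R) = R_f + β × MRP = 5.13% + 0.7865 × 7.55% = 11.07%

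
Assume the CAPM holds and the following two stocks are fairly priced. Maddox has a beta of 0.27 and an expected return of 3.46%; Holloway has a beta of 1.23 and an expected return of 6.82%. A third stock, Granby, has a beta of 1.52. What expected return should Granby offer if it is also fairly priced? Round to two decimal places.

MRP (SML slope) = (6.82% − 3.46%) / (1.23 − 0.27) = 3.36% / 0.96 = 3.5000%
R_f (intercept) = 3.46% − 0.27 × 3.5000% = 2.5150%
E(R_Granby) = R_f + β × MRP = 2.5150% + 1.52 × 3.5000% = 7.84%

7.84%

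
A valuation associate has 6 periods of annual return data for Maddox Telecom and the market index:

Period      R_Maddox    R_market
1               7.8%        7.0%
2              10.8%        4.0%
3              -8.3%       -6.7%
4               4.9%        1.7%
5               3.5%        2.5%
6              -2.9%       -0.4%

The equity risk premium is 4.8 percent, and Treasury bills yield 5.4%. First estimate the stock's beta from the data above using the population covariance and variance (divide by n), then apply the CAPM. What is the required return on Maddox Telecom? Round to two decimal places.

12.07%

Mean R_i = (7.8 + 10.8 − 8.3 + 4.9 + 3.5 − 2.9) / 6 = 2.6333%
Mean R_m = (7.0 + 4.0 − 6.7 + 1.7 + 2.5 − 0.4) / 6 = 1.3500%
Σ(R_i − R̄_i)(R_m − R̄_m) = 150.3200  ⇒  Cov = 150.3200 / 6 = 25.0533
Σ(R_m − R̄_m)² = 108.2550  ⇒  Var(R_m) = 108.2550 / 6 = 18.0425
β = Cov / Var(R_m) = 25.0533 / 18.0425 = 1.3886
E(R) = R_f + β × MRP = 5.4% + 1.3886 × 4.8% = 12.07%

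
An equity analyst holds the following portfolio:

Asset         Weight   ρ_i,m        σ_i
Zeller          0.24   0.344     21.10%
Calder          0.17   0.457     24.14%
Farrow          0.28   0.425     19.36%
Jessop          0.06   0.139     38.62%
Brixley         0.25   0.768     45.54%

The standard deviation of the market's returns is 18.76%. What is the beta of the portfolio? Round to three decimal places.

β_Zeller = 0.344 × 21.10% / 18.76% = 0.3869
β_Calder = 0.457 × 24.14% / 18.76% = 0.5881
β_Farrow = 0.425 × 19.36% / 18.76% = 0.4386
β_Jessop = 0.139 × 38.62% / 18.76% = 0.2862
β_Brixley = 0.768 × 45.54% / 18.76% = 1.8643
β_P = Σ w_i β_i = 0.24×0.3869 + 0.17×0.5881 + 0.28×0.4386 + 0.06×0.2862 + 0.25×1.8643 = 0.7989

0.799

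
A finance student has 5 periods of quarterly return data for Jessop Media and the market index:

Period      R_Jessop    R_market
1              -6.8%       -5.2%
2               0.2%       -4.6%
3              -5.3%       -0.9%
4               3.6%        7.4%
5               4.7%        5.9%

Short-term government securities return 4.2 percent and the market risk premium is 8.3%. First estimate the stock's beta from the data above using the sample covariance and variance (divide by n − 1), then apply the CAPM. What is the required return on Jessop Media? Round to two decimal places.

9.97%

Mean R_i = (-6.8 + 0.2 − 5.3 + 3.6 + 4.7) / 5 = -0.7200%
Mean R_m = (-5.2 − 4.6 − 0.9 + 7.4 + 5.9) / 5 = 0.5200%
Σ(R_i − R̄_i)(R_m − R̄_m) = 95.4520  ⇒  Cov = 95.4520 / 4 = 23.8630
Σ(R_m − R̄_m)² = 137.2280  ⇒  Var(R_m) = 137.2280 / 4 = 34.3070
β = Cov / Var(R_m) = 23.8630 / 34.3070 = 0.6956
E(R) = R_f + β × MRP = 4.2% + 0.6956 × 8.3% = 9.97%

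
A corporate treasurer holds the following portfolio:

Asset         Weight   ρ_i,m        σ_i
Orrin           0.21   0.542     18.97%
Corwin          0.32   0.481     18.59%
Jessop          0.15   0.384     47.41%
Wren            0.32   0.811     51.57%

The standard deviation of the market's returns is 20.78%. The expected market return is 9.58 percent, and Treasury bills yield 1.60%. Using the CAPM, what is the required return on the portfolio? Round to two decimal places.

β_Orrin = 0.542 × 18.97% / 20.78% = 0.4948
β_Corwin = 0.481 × 18.59% / 20.78% = 0.4303
β_Jessop = 0.384 × 47.41% / 20.78% = 0.8761
β_Wren = 0.811 × 51.57% / 20.78% = 2.0127
β_P = Σ w_i β_i = 0.21×0.4948 + 0.32×0.4303 + 0.15×0.8761 + 0.32×2.0127 = 1.0171
MRP = 9.58% − 1.60% = 7.98%
E(R_P) = R_f + β_P × MRP = 1.60% + 1.0171 × 7.98% = 9.72%

9.72%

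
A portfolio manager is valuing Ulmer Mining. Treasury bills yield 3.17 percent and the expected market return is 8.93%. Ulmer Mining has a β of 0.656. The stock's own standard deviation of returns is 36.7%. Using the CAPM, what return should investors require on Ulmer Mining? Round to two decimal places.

Market risk premium = E(R_m) − R_f = 8.93% − 3.17% = 5.76%
E(R) = R_f + β × MRP = 3.17% + 0.656 × 5.76% = 6.95%

6.95%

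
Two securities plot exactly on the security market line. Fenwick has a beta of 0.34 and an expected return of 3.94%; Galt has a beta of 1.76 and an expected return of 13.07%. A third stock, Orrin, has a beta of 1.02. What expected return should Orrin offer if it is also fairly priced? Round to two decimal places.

MRP (SML slope) = (13.07% − 3.94%) / (1.76 − 0.34) = 9.13% / 1.42 = 6.4296%
R_f (intercept) = 3.94% − 0.34 × 6.4296% = 1.7539%
E(R_Orrin) = R_f + β × MRP = 1.7539% + 1.02 × 6.4296% = 8.31%

8.31%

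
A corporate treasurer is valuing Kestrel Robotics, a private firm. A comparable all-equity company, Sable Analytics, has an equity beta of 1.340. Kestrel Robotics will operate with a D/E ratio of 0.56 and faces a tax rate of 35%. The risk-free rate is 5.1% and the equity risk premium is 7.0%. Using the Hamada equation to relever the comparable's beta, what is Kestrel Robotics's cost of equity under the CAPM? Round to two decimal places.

17.89%

β_L = β_U × [1 + (1 − t)(D/E)] = 1.340 × [1 + (1 − 0.35) × 0.56]
    = 1.340 × [1 + 0.65 × 0.56] = 1.340 × 1.3640 = 1.8278
E(R) = R_f + β_L × MRP = 5.1% + 1.8278 × 7.0% = 17.89%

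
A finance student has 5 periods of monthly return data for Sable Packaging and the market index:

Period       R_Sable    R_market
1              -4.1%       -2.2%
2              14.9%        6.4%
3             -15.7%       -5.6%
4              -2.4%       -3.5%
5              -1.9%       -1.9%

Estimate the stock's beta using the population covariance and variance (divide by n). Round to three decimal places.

Mean R_i = (-4.1 + 14.9 − 15.7 − 2.4 − 1.9) / 5 = -1.8400%
Mean R_m = (-2.2 + 6.4 − 5.6 − 3.5 − 1.9) / 5 = -1.3600%
Σ(R_i − R̄_i)(R_m − R̄_m) = 191.7980  ⇒  Cov = 191.7980 / 5 = 38.3596
Σ(R_m − R̄_m)² = 83.7720  ⇒  Var(R_m) = 83.7720 / 5 = 16.7544
β = Cov / Var(R_m) = 38.3596 / 16.7544 = 2.2895

2.290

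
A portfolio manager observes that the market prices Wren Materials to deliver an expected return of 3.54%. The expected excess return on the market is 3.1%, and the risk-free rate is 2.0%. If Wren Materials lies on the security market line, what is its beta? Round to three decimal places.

β = (E(R) − R_f) / MRP = (3.54% − 2.0%) / 3.1% = 1.54% / 3.1% = 0.497

0.497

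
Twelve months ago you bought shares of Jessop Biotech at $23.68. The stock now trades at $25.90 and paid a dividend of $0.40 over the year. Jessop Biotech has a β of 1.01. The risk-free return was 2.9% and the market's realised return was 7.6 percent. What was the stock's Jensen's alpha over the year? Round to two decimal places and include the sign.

Realised HPR = (P1 + D1 − P0) / P0 = (25.90 + 0.40 − 23.68) / 23.68 = 2.62 / 23.68 = 11.0642%
MRP = 7.6% − 2.9% = 4.70%
CAPM required = R_f + β·MRP = 2.9% + 1.01 × 4.7% = 7.6470%
α = realised − required = 11.0642% − 7.6470% = +3.42%

+3.42%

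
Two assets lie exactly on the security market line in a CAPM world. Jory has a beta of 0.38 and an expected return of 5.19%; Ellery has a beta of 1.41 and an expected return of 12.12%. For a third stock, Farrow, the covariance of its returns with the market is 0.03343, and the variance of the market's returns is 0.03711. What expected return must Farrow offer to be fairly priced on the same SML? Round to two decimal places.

MRP = (12.12% − 5.19%) / (1.41 − 0.38) = 6.7282%
R_f = 5.19% − 0.38 × 6.7282% = 2.6333%
β_Farrow = Cov / Var(R_m) = 0.03343 / 0.03711 = 0.9008
E(R_Farrow) = R_f + β × MRP = 2.6333% + 0.9008 × 6.7282% = 8.69%

8.69%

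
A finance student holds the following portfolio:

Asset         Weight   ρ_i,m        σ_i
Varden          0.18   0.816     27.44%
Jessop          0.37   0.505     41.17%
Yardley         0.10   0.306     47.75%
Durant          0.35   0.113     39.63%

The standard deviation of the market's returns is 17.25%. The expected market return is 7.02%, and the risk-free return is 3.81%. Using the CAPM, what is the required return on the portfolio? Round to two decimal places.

6.56%

β_Varden = 0.816 × 27.44% / 17.25% = 1.2980
β_Jessop = 0.505 × 41.17% / 17.25% = 1.2053
β_Yardley = 0.306 × 47.75% / 17.25% = 0.8470
β_Durant = 0.113 × 39.63% / 17.25% = 0.2596
β_P = Σ w_i β_i = 0.18×1.2980 + 0.37×1.2053 + 0.10×0.8470 + 0.35×0.2596 = 0.8552
MRP = 7.02% − 3.81% = 3.21%
E(R_P) = R_f + β_P × MRP = 3.81% + 0.8552 × 3.21% = 6.56%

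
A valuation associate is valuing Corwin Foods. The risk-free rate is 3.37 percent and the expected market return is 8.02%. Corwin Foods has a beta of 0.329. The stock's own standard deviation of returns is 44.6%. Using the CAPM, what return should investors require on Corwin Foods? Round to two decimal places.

Market risk premium = E(R_m) − R_f = 8.02% − 3.37% = 4.65%
E(R) = R_f + β × MRP = 3.37% + 0.329 × 4.65% = 4.90%

4.90%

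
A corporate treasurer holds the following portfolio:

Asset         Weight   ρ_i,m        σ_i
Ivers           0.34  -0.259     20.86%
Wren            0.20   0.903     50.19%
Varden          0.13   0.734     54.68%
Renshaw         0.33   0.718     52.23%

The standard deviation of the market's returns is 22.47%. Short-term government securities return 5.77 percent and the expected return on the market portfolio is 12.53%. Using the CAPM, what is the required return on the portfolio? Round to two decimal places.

13.24%

β_Ivers = -0.259 × 20.86% / 22.47% = -0.2404
β_Wren = 0.903 × 50.19% / 22.47% = 2.0170
β_Varden = 0.734 × 54.68% / 22.47% = 1.7862
β_Renshaw = 0.718 × 52.23% / 22.47% = 1.6689
β_P = Σ w_i β_i = 0.34×-0.2404 + 0.20×2.0170 + 0.13×1.7862 + 0.33×1.6689 = 1.1046
MRP = 12.53% − 5.77% = 6.76%
E(R_P) = R_f + β_P × MRP = 5.77% + 1.1046 × 6.76% = 13.24%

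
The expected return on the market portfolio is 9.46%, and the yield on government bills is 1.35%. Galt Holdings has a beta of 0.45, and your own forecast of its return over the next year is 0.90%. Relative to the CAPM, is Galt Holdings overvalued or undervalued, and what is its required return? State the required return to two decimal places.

Overvalued; required return 5.00%

MRP = 9.46% − 1.35% = 8.11%
Required return = R_f + β·MRP = 1.35% + 0.45 × 8.11% = 5.00%
Forecast 0.90% < required 5.00% → the stock plots below the SML → overvalued.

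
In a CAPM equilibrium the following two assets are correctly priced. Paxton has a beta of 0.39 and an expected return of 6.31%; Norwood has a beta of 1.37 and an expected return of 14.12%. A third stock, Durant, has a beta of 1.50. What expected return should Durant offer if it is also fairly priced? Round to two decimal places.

15.16%

MRP (SML slope) = (14.12% − 6.31%) / (1.37 − 0.39) = 7.81% / 0.98 = 7.9694%
R_f (intercept) = 6.31% − 0.39 × 7.9694% = 3.2019%
E(R_Durant) = R_f + β × MRP = 3.2019% + 1.50 × 7.9694% = 15.16%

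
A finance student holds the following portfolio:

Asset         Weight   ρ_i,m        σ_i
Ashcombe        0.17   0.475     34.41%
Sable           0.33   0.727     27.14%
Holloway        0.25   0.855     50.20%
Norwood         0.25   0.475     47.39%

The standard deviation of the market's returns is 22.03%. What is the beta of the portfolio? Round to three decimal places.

β_Ashcombe = 0.475 × 34.41% / 22.03% = 0.7419
β_Sable = 0.727 × 27.14% / 22.03% = 0.8956
β_Holloway = 0.855 × 50.20% / 22.03% = 1.9483
β_Norwood = 0.475 × 47.39% / 22.03% = 1.0218
β_P = Σ w_i β_i = 0.17×0.7419 + 0.33×0.8956 + 0.25×1.9483 + 0.25×1.0218 = 1.1642

1.164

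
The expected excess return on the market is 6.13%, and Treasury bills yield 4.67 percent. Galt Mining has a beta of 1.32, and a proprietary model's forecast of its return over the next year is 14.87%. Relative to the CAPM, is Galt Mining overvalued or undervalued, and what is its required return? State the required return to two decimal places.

Undervalued; required return 12.76%

Required return = R_f + β·MRP = 4.67% + 1.32 × 6.13% = 12.76%
Forecast 14.87% > required 12.76% → the stock plots above the SML → undervalued.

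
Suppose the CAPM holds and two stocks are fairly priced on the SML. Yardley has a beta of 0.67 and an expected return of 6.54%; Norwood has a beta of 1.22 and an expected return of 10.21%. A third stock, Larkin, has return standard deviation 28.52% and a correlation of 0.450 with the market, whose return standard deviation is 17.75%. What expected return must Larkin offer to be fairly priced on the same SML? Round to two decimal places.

MRP = (10.21% − 6.54%) / (1.22 − 0.67) = 6.6727%
R_f = 6.54% − 0.67 × 6.6727% = 2.0693%
β_Larkin = ρ·σ_i/σ_m = 0.450 × 28.52 / 17.75 = 0.7230
E(R_Larkin) = R_f + β × MRP = 2.0693% + 0.7230 × 6.6727% = 6.89%

6.89%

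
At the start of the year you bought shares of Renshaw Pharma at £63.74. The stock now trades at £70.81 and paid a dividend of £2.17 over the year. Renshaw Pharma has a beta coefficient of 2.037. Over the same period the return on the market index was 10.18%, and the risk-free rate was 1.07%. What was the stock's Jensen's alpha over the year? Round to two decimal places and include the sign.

Realised HPR = (P1 + D1 − P0) / P0 = (70.81 + 2.17 − 63.74) / 63.74 = 9.24 / 63.74 = 14.4964%
MRP = 10.18% − 1.07% = 9.11%
CAPM required = R_f + β·MRP = 1.07% + 2.037 × 9.11% = 19.62707%
α = realised − required = 14.4964% − 19.62707% = -5.13%

-5.13%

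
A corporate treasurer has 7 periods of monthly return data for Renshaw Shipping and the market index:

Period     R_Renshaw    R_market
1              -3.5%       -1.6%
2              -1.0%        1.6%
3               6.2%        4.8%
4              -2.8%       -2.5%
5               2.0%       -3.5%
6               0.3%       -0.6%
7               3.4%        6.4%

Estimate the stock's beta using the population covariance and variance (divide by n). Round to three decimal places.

0.616

Mean R_i = (-3.5 − 1.0 + 6.2 − 2.8 + 2.0 + 0.3 + 3.4) / 7 = 0.6571%
Mean R_m = (-1.6 + 1.6 + 4.8 − 2.5 − 3.5 − 0.6 + 6.4) / 7 = 0.6571%
Σ(R_i − R̄_i)(R_m − R̄_m) = 52.3171  ⇒  Cov = 52.3171 / 7 = 7.4739
Σ(R_m − R̄_m)² = 84.9571  ⇒  Var(R_m) = 84.9571 / 7 = 12.1367
β = Cov / Var(R_m) = 7.4739 / 12.1367 = 0.6158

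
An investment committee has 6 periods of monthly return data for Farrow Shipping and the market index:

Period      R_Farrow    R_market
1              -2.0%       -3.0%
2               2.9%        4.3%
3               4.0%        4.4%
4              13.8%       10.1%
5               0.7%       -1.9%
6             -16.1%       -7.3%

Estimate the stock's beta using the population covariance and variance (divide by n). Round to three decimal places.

1.451

Mean R_i = (-2.0 + 2.9 + 4.0 + 13.8 + 0.7 − 16.1) / 6 = 0.5500%
Mean R_m = (-3.0 + 4.3 + 4.4 + 10.1 − 1.9 − 7.3) / 6 = 1.1000%
Σ(R_i − R̄_i)(R_m − R̄_m) = 288.0200  ⇒  Cov = 288.0200 / 6 = 48.0033
Σ(R_m − R̄_m)² = 198.5000  ⇒  Var(R_m) = 198.5000 / 6 = 33.0833
β = Cov / Var(R_m) = 48.0033 / 33.0833 = 1.4510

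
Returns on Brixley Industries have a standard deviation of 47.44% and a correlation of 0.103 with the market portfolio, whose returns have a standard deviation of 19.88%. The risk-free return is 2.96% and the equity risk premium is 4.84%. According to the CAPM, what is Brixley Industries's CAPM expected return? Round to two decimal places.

4.15%

β = ρ × σ_i / σ_m = 0.103 × 47.44% / 19.88% = 0.2458
E(R) = 2.96% + 0.2458 × 4.84% = 4.15%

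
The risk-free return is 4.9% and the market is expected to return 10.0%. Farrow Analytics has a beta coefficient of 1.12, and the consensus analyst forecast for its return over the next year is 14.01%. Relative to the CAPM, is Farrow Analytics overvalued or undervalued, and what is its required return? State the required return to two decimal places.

Undervalued; required return 10.61%

MRP = 10.0% − 4.9% = 5.10%
Required return = R_f + β·MRP = 4.9% + 1.12 × 5.1% = 10.61%
Forecast 14.01% > required 10.61% → the stock plots above the SML → undervalued.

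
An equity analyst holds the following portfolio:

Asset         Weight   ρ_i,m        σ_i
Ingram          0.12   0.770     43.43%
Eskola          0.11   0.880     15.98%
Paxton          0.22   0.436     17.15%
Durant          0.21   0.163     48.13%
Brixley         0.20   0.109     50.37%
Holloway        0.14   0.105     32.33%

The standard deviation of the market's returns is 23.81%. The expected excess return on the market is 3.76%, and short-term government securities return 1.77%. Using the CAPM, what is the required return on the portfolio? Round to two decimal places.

β_Ingram = 0.770 × 43.43% / 23.81% = 1.4045
β_Eskola = 0.880 × 15.98% / 23.81% = 0.5906
β_Paxton = 0.436 × 17.15% / 23.81% = 0.3140
β_Durant = 0.163 × 48.13% / 23.81% = 0.3295
β_Brixley = 0.109 × 50.37% / 23.81% = 0.2306
β_Holloway = 0.105 × 32.33% / 23.81% = 0.1426
β_P = Σ w_i β_i = 0.12×1.4045 + 0.11×0.5906 + 0.22×0.3140 + 0.21×0.3295 + 0.20×0.2306 + 0.14×0.1426 = 0.4379
E(R_P) = R_f + β_P × MRP = 1.77% + 0.4379 × 3.76% = 3.42%

3.42%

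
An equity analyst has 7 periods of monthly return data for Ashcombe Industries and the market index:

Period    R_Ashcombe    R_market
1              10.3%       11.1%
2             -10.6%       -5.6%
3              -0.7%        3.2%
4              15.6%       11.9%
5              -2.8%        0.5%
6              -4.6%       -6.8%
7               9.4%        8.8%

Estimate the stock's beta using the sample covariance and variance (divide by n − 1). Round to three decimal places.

1.172

Mean R_i = (10.3 − 10.6 − 0.7 + 15.6 − 2.8 − 4.6 + 9.4) / 7 = 2.3714%
Mean R_m = (11.1 − 5.6 + 3.2 + 11.9 + 0.5 − 6.8 + 8.8) / 7 = 3.3000%
Σ(R_i − R̄_i)(R_m − R̄_m) = 414.9100  ⇒  Cov = 414.9100 / 6 = 69.1517
Σ(R_m − R̄_m)² = 354.1200  ⇒  Var(R_m) = 354.1200 / 6 = 59.0200
β = Cov / Var(R_m) = 69.1517 / 59.0200 = 1.1717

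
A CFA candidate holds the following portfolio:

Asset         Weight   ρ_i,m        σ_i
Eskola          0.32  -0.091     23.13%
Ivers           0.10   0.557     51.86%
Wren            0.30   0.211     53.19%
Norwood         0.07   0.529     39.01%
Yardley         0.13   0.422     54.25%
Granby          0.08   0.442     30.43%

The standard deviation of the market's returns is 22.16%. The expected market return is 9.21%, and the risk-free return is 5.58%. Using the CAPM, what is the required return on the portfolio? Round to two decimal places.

β_Eskola = -0.091 × 23.13% / 22.16% = -0.0950
β_Ivers = 0.557 × 51.86% / 22.16% = 1.3035
β_Wren = 0.211 × 53.19% / 22.16% = 0.5065
β_Norwood = 0.529 × 39.01% / 22.16% = 0.9312
β_Yardley = 0.422 × 54.25% / 22.16% = 1.0331
β_Granby = 0.442 × 30.43% / 22.16% = 0.6070
β_P = Σ w_i β_i = 0.32×-0.0950 + 0.10×1.3035 + 0.30×0.5065 + 0.07×0.9312 + 0.13×1.0331 + 0.08×0.6070 = 0.4999
MRP = 9.21% − 5.58% = 3.63%
E(R_P) = R_f + β_P × MRP = 5.58% + 0.4999 × 3.63% = 7.39%

7.39%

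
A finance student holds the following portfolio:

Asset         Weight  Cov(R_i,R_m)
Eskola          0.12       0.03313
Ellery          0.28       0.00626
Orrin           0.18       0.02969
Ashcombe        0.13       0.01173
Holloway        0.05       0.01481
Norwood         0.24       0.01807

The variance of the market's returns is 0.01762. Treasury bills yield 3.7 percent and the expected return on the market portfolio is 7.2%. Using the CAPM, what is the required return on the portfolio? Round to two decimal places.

7.21%

β_Eskola = 0.03313 / 0.01762 = 1.8802
β_Ellery = 0.00626 / 0.01762 = 0.3553
β_Orrin = 0.02969 / 0.01762 = 1.6850
β_Ashcombe = 0.01173 / 0.01762 = 0.6657
β_Holloway = 0.01481 / 0.01762 = 0.8405
β_Norwood = 0.01807 / 0.01762 = 1.0255
β_P = Σ w_i β_i = 0.12×1.8802 + 0.28×0.3553 + 0.18×1.6850 + 0.13×0.6657 + 0.05×0.8405 + 0.24×1.0255 = 1.0031
MRP = 7.2% − 3.7% = 3.50%
E(R_P) = R_f + β_P × MRP = 3.7% + 1.0031 × 3.5% = 7.21%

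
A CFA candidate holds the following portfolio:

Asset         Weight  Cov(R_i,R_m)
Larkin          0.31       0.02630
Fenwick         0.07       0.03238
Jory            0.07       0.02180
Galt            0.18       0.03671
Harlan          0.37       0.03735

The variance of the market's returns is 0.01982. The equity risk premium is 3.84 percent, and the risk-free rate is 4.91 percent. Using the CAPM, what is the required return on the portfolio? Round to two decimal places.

β_Larkin = 0.02630 / 0.01982 = 1.3269
β_Fenwick = 0.03238 / 0.01982 = 1.6337
β_Jory = 0.02180 / 0.01982 = 1.0999
β_Galt = 0.03671 / 0.01982 = 1.8522
β_Harlan = 0.03735 / 0.01982 = 1.8845
β_P = Σ w_i β_i = 0.31×1.3269 + 0.07×1.6337 + 0.07×1.0999 + 0.18×1.8522 + 0.37×1.8845 = 1.6334
E(R_P) = R_f + β_P × MRP = 4.91% + 1.6334 × 3.84% = 11.18%

11.18%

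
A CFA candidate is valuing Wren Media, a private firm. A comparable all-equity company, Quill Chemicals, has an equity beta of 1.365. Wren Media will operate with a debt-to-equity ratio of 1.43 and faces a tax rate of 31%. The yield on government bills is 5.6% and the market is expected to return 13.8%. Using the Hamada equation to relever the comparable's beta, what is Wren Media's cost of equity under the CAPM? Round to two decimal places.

β_L = β_U × [1 + (1 − t)(D/E)] = 1.365 × [1 + (1 − 0.31) × 1.43]
    = 1.365 × [1 + 0.69 × 1.43] = 1.365 × 1.9867 = 2.7118
MRP = 13.8% − 5.6% = 8.20%
E(R) = R_f + β_L × MRP = 5.6% + 2.7118 × 8.2% = 27.84%

27.84%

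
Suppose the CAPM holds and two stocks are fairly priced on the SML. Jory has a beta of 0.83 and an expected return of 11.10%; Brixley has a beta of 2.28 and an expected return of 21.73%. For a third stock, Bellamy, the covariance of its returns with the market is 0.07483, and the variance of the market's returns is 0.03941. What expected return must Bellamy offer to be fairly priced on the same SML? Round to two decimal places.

MRP = (21.73% − 11.10%) / (2.28 − 0.83) = 7.3310%
R_f = 11.10% − 0.83 × 7.3310% = 5.0153%
β_Bellamy = Cov / Var(R_m) = 0.07483 / 0.03941 = 1.8988
E(R_Bellamy) = R_f + β × MRP = 5.0153% + 1.8988 × 7.3310% = 18.94%

18.94%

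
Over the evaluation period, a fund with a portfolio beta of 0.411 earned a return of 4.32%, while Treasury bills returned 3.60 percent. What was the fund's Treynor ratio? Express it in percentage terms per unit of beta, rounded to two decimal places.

Treynor = (R_P − R_f) / β_P = (4.32% − 3.60%) / 0.4110 = 0.72% / 0.4110 = 1.75%

1.75%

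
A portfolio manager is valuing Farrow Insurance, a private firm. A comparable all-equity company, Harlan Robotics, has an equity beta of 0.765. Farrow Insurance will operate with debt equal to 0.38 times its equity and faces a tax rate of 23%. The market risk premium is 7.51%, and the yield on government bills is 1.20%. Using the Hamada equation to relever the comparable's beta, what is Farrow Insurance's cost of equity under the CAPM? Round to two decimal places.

8.63%

β_L = β_U × [1 + (1 − t)(D/E)] = 0.765 × [1 + (1 − 0.23) × 0.38]
    = 0.765 × [1 + 0.77 × 0.38] = 0.765 × 1.2926 = 0.9888
E(R) = R_f + β_L × MRP = 1.20% + 0.9888 × 7.51% = 8.63%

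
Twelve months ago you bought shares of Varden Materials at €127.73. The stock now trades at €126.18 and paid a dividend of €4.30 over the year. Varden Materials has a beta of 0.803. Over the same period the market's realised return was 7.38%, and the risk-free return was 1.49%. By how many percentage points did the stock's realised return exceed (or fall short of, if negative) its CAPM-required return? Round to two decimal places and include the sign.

-4.07%

Realised HPR = (P1 + D1 − P0) / P0 = (126.18 + 4.30 − 127.73) / 127.73 = 2.75 / 127.73 = 2.1530%
MRP = 7.38% − 1.49% = 5.89%
CAPM required = R_f + β·MRP = 1.49% + 0.803 × 5.89% = 6.21967%
α = realised − required = 2.1530% − 6.21967% = -4.07%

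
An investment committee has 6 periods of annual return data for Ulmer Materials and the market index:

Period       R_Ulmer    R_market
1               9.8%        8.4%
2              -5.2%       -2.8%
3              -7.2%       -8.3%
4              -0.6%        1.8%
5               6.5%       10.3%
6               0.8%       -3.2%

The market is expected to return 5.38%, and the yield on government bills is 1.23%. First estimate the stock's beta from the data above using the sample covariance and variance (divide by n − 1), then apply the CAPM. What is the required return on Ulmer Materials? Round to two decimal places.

Mean R_i = (9.8 − 5.2 − 7.2 − 0.6 + 6.5 + 0.8) / 6 = 0.6833%
Mean R_m = (8.4 − 2.8 − 8.3 + 1.8 + 10.3 − 3.2) / 6 = 1.0333%
Σ(R_i − R̄_i)(R_m − R̄_m) = 215.7133  ⇒  Cov = 215.7133 / 5 = 43.1427
Σ(R_m − R̄_m)² = 260.4533  ⇒  Var(R_m) = 260.4533 / 5 = 52.0907
β = Cov / Var(R_m) = 43.1427 / 52.0907 = 0.8282
MRP = 5.38% − 1.23% = 4.15%
E(R) = R_f + β × MRP = 1.23% + 0.8282 × 4.15% = 4.67%

4.67%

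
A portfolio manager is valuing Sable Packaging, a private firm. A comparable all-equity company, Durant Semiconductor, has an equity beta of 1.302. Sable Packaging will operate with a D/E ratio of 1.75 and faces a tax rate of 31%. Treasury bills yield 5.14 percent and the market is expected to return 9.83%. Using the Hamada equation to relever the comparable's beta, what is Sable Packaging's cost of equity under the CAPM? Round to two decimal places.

18.62%

β_L = β_U × [1 + (1 − t)(D/E)] = 1.302 × [1 + (1 − 0.31) × 1.75]
    = 1.302 × [1 + 0.69 × 1.75] = 1.302 × 2.2075 = 2.8742
MRP = 9.83% − 5.14% = 4.69%
E(R) = R_f + β_L × MRP = 5.14% + 2.8742 × 4.69% = 18.62%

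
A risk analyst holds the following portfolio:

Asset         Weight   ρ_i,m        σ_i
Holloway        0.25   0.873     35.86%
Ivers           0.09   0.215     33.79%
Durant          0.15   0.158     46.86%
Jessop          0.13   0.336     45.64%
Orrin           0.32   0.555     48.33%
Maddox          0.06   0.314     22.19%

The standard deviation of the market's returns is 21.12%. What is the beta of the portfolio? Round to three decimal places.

0.975

β_Holloway = 0.873 × 35.86% / 21.12% = 1.4823
β_Ivers = 0.215 × 33.79% / 21.12% = 0.3440
β_Durant = 0.158 × 46.86% / 21.12% = 0.3506
β_Jessop = 0.336 × 45.64% / 21.12% = 0.7261
β_Orrin = 0.555 × 48.33% / 21.12% = 1.2700
β_Maddox = 0.314 × 22.19% / 21.12% = 0.3299
β_P = Σ w_i β_i = 0.25×1.4823 + 0.09×0.3440 + 0.15×0.3506 + 0.13×0.7261 + 0.32×1.2700 + 0.06×0.3299 = 0.9747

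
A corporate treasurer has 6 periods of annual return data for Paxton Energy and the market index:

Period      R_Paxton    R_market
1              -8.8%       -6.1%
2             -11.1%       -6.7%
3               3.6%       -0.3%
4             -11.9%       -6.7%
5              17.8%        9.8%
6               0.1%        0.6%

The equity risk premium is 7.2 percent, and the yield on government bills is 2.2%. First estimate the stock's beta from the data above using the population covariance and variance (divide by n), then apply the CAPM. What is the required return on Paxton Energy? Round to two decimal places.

Mean R_i = (-8.8 − 11.1 + 3.6 − 11.9 + 17.8 + 0.1) / 6 = -1.7167%
Mean R_m = (-6.1 − 6.7 − 0.3 − 6.7 + 9.8 + 0.6) / 6 = -1.5667%
Σ(R_i − R̄_i)(R_m − R̄_m) = 365.0633  ⇒  Cov = 365.0633 / 6 = 60.8439
Σ(R_m − R̄_m)² = 208.7533  ⇒  Var(R_m) = 208.7533 / 6 = 34.7922
β = Cov / Var(R_m) = 60.8439 / 34.7922 = 1.7488
E(R) = R_f + β × MRP = 2.2% + 1.7488 × 7.2% = 14.79%

14.79%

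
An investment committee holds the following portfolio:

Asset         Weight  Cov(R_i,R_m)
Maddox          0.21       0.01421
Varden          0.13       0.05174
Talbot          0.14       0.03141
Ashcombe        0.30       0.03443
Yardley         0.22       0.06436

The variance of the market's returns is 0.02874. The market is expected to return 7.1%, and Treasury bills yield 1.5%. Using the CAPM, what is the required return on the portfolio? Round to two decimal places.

β_Maddox = 0.01421 / 0.02874 = 0.4944
β_Varden = 0.05174 / 0.02874 = 1.8003
β_Talbot = 0.03141 / 0.02874 = 1.0929
β_Ashcombe = 0.03443 / 0.02874 = 1.1980
β_Yardley = 0.06436 / 0.02874 = 2.2394
β_P = Σ w_i β_i = 0.21×0.4944 + 0.13×1.8003 + 0.14×1.0929 + 0.30×1.1980 + 0.22×2.2394 = 1.3429
MRP = 7.1% − 1.5% = 5.60%
E(R_P) = R_f + β_P × MRP = 1.5% + 1.3429 × 5.6% = 9.02%

9.02%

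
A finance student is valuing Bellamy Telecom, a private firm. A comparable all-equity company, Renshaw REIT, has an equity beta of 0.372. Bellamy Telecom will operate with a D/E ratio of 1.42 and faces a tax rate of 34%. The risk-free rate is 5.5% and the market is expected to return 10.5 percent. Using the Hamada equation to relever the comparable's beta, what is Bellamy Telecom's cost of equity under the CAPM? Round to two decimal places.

9.10%

β_L = β_U × [1 + (1 − t)(D/E)] = 0.372 × [1 + (1 − 0.34) × 1.42]
    = 0.372 × [1 + 0.66 × 1.42] = 0.372 × 1.9372 = 0.7206
MRP = 10.5% − 5.5% = 5.00%
E(R) = R_f + β_L × MRP = 5.5% + 0.7206 × 5.0% = 9.10%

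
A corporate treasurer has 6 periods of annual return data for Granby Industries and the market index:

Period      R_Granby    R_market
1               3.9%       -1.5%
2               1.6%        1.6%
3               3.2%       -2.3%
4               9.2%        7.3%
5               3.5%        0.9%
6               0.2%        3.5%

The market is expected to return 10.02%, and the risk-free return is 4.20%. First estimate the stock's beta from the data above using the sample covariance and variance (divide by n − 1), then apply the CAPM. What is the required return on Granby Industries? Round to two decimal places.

Mean R_i = (3.9 + 1.6 + 3.2 + 9.2 + 3.5 + 0.2) / 6 = 3.6000%
Mean R_m = (-1.5 + 1.6 − 2.3 + 7.3 + 0.9 + 3.5) / 6 = 1.5833%
Σ(R_i − R̄_i)(R_m − R̄_m) = 26.1600  ⇒  Cov = 26.1600 / 5 = 5.2320
Σ(R_m − R̄_m)² = 61.4083  ⇒  Var(R_m) = 61.4083 / 5 = 12.2817
β = Cov / Var(R_m) = 5.2320 / 12.2817 = 0.4260
MRP = 10.02% − 4.20% = 5.82%
E(R) = R_f + β × MRP = 4.20% + 0.4260 × 5.82% = 6.68%

6.68%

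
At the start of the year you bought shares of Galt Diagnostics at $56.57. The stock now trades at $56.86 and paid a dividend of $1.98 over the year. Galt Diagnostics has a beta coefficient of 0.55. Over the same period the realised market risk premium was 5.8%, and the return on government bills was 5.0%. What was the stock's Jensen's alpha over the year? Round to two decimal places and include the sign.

Realised HPR = (P1 + D1 − P0) / P0 = (56.86 + 1.98 − 56.57) / 56.57 = 2.27 / 56.57 = 4.0127%
CAPM required = R_f + β·MRP = 5.0% + 0.55 × 5.8% = 8.1900%
α = realised − required = 4.0127% − 8.1900% = -4.18%

-4.18%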